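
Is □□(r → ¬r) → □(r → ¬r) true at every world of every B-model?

Tableau for the negation ¬(□□(r → ¬r) → □(r → ¬r)):
1. ¬(□□(r → ¬r) → □(r → ¬r)), u
2. □□(r → ¬r), u   [¬→-rule on 1]
3. ¬□(r → ¬r), u   [¬→-rule on 1]
4. □(r → ¬r), u   [□-rule on 2 via uRu]
5. r → ¬r, u   [□-rule on 4 via uRu]
6. ¬r, u   [→-rule on 5 (branches; this branch)]
7. ¬(r → ¬r), v   [¬□-rule on 3: fresh world v, uRv]
8. r, v   [¬→-rule on 7]
9. □(r → ¬r), v   [□-rule on 2 via uRv]
10. r → ¬r, v   [□-rule on 4 via uRv]
11. ¬r, v   [→-rule on 10 (branches; this branch)]
Accessibility: uRu, uRv, vRu, vRv
Branch closes: r and ¬r both at v.
All branches of the negation close; one closing branch shown above.

Valid in B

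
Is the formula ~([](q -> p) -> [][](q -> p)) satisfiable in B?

Satisfiable (open branch found)

1. ~([](q -> p) -> [][](q -> p)), u
2. [](q -> p), u
3. ~[][](q -> p), u
4. q -> p, u
5. p, u
6. ~[](q -> p), v
7. q -> p, v
8. p, v
9. ~(q -> p), w
10. q, w
11. ~p, w
Accessibility: uRu, uRv, vRu, vRv, vRw, wRv, wRw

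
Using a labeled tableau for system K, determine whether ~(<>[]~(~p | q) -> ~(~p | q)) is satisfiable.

Satisfiable (open branch found)

1. ~(<>[]~(~p | q) -> ~(~p | q)), w0
2. <>[]~(~p | q), w0   [~->-rule on 1]
3. ~p | q, w0   [~->-rule on 1]
4. q, w0   [|-rule on 3 (branches; this branch)]
5. []~(~p | q), w1   [<>-rule on 2: fresh world w1, w0Rw1]
Accessibility: w0Rw1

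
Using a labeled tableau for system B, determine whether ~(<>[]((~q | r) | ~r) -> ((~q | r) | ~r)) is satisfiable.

1. ~(<>[]((~q | r) | ~r) -> ((~q | r) | ~r)), w0
2. <>[]((~q | r) | ~r), w0
3. ~((~q | r) | ~r), w0
4. ~(~q | r), w0
5. r, w0
6. q, w0
7. ~r, w0
Accessibility: w0Rw0
Branch closes: r and ~r both at w0.
(One branch shown.) All branches close.

Unsatisfiable (every branch closes)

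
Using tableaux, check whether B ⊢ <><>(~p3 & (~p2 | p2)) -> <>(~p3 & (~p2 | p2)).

Tableau for the negation ~(<><>(~p3 & (~p2 | p2)) -> <>(~p3 & (~p2 | p2))):
1. ~(<><>(~p3 & (~p2 | p2)) -> <>(~p3 & (~p2 | p2))), u
2. <><>(~p3 & (~p2 | p2)), u
3. ~<>(~p3 & (~p2 | p2)), u
4. ~(~p3 & (~p2 | p2)), u
5. p3, u
6. <>(~p3 & (~p2 | p2)), v
7. ~(~p3 & (~p2 | p2)), v
8. p3, v
9. ~p3 & (~p2 | p2), w
10. ~p3, w
11. ~p2 | p2, w
12. p2, w
Accessibility: uRu, uRv, vRu, vRv, vRw, wRv, wRw
The negation has an open branch (countermodel exists).

No, not valid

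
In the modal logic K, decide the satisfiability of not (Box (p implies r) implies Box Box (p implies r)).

Satisfiable

1. not (Box (p implies r) implies Box Box (p implies r)), u
2. Box (p implies r), u
3. not Box Box (p implies r), u
4. not Box (p implies r), v
5. p implies r, v
6. r, v
7. not (p implies r), w
8. p, w
9. not r, w
Accessibility: uRv, vRw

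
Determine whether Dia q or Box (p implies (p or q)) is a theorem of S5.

Valid

Tableau for the negation not (Dia q or Box (p implies (p or q))):
1. not (Dia q or Box (p implies (p or q))), 0
2. not Dia q, 0   [neg-or-rule on 1]
3. not Box (p implies (p or q)), 0   [neg-or-rule on 1]
4. not q, 0   [neg-Dia-rule on 2 via 0R0]
5. not (p implies (p or q)), 1   [neg-Box-rule on 3: fresh world 1, 0R1]
6. p, 1   [neg-implies-rule on 5]
7. not (p or q), 1   [neg-implies-rule on 5]
8. not p, 1   [neg-or-rule on 7]
9. not q, 1   [neg-or-rule on 7]
Accessibility: 0R0, 0R1, 1R0, 1R1
Branch closes: p and not p both at 1.
Every branch of the negation's tableau closes; the branch above is one of them.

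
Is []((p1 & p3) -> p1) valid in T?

Tableau for the negation ~[]((p1 & p3) -> p1):
1. ~[]((p1 & p3) -> p1), u
2. ~((p1 & p3) -> p1), v
3. p1 & p3, v
4. ~p1, v
5. p1, v
6. p3, v
Accessibility: uRu, uRv, vRv
Branch closes: p1 and ~p1 both at v.
All branches of the negation close; one closing branch shown above.

Valid in T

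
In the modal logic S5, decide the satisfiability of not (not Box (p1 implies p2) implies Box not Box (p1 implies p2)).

1. not (not Box (p1 implies p2) implies Box not Box (p1 implies p2)), 0
2. not Box (p1 implies p2), 0
3. not Box not Box (p1 implies p2), 0
4. not (p1 implies p2), 1
5. p1, 1
6. not p2, 1
7. Box (p1 implies p2), 2
8. p1 implies p2, 0
9. p1 implies p2, 1
10. p1 implies p2, 2
11. p2, 0
12. p2, 1
Accessibility: 0R0, 0R1, 0R2, 1R0, 1R1, 1R2, 2R0, 2R1, 2R2
Branch closes: p2 and not p2 both at 1.
All branches of the tableau close; one closing branch shown above.

Unsatisfiable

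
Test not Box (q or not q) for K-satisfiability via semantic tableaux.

1. not Box (q or not q), u
2. not (q or not q), v
3. not q, v
4. q, v
Accessibility: uRv
Branch closes: q and not q both at v.
(One branch shown.) All branches close.

Unsatisfiable (every branch closes)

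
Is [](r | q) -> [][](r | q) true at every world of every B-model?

Tableau for the negation ~([](r | q) -> [][](r | q)):
1. ~([](r | q) -> [][](r | q)), 0
2. [](r | q), 0
3. ~[][](r | q), 0
4. r | q, 0
5. q, 0
6. ~[](r | q), 1
7. r | q, 1
8. q, 1
9. ~(r | q), 2
10. ~r, 2
11. ~q, 2
Accessibility: 0R0, 0R1, 1R0, 1R1, 1R2, 2R1, 2R2
The negation has an open branch (countermodel exists).

Not valid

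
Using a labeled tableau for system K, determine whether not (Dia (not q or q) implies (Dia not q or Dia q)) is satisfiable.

1. not (Dia (not q or q) implies (Dia not q or Dia q)), w0
2. Dia (not q or q), w0   [neg-implies-rule on 1]
3. not (Dia not q or Dia q), w0   [neg-implies-rule on 1]
4. not Dia not q, w0   [neg-or-rule on 3]
5. not Dia q, w0   [neg-or-rule on 3]
6. not q or q, w1   [Dia-rule on 2: fresh world w1, w0Rw1]
7. q, w1   [neg-Dia-rule on 4 via w0Rw1]
8. not q, w1   [neg-Dia-rule on 5 via w0Rw1]
Accessibility: w0Rw1
Branch closes: q and not q both at w1.
All branches of the tableau close; one closing branch shown above.

No, unsatisfiable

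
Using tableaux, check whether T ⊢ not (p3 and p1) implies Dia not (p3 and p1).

Valid in T

Tableau for the negation not (not (p3 and p1) implies Dia not (p3 and p1)):
1. not (not (p3 and p1) implies Dia not (p3 and p1)), u
2. not (p3 and p1), u
3. not Dia not (p3 and p1), u
4. p3 and p1, u
5. p3, u
6. p1, u
7. not p1, u
Accessibility: uRu
Branch closes: p1 and not p1 both at u.
All branches of the negation close; one closing branch shown above.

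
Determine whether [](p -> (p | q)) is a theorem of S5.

Valid in S5

Tableau for the negation ~[](p -> (p | q)):
1. ~[](p -> (p | q)), u
2. ~(p -> (p | q)), v
3. p, v
4. ~(p | q), v
5. ~p, v
6. ~q, v
Accessibility: uRu, uRv, vRu, vRv
Branch closes: p and ~p both at v.
Every branch of the negation's tableau closes; the branch above is one of them.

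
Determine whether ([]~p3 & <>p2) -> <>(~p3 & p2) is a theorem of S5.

Tableau for the negation ~(([]~p3 & <>p2) -> <>(~p3 & p2)):
1. ~(([]~p3 & <>p2) -> <>(~p3 & p2)), 0
2. []~p3 & <>p2, 0
3. ~<>(~p3 & p2), 0
4. []~p3, 0
5. <>p2, 0
6. ~(~p3 & p2), 0
7. ~p3, 0
8. ~p2, 0
9. p2, 1
10. ~(~p3 & p2), 1
11. ~p3, 1
12. ~p2, 1
Accessibility: 0R0, 0R1, 1R0, 1R1
Branch closes: p2 and ~p2 both at 1.
All branches of the negation close; one closing branch shown above.

Valid in S5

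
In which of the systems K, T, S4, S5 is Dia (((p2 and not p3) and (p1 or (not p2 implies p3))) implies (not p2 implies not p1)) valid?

K-tableau for the negation not Dia (((p2 and not p3) and (p1 or (not p2 implies p3))) implies (not p2 implies not p1)):
1. not Dia (((p2 and not p3) and (p1 or (not p2 implies p3))) implies (not p2 implies not p1)), w0
Complete open branch: countermodel on a K-frame, so not valid in K.
T-tableau for the negation not Dia (((p2 and not p3) and (p1 or (not p2 implies p3))) implies (not p2 implies not p1)):
1. not Dia (((p2 and not p3) and (p1 or (not p2 implies p3))) implies (not p2 implies not p1)), w0
2. not (((p2 and not p3) and (p1 or (not p2 implies p3))) implies (not p2 implies not p1)), w0   [neg-Dia-rule on 1 via w0Rw0]
3. (p2 and not p3) and (p1 or (not p2 implies p3)), w0   [neg-implies-rule on 2]
4. not (not p2 implies not p1), w0   [neg-implies-rule on 2]
5. p2 and not p3, w0   [and-rule on 3]
6. p1 or (not p2 implies p3), w0   [and-rule on 3]
7. not p2, w0   [neg-implies-rule on 4]
8. p1, w0   [neg-implies-rule on 4]
9. p2, w0   [and-rule on 5]
10. not p3, w0   [and-rule on 5]
Accessibility: w0Rw0
Branch closes: p2 and not p2 both at w0.
Every branch closes (one shown): valid in T, hence also in S4, S5 (every theorem of T is a theorem of S4 and S5).

T, S4, S5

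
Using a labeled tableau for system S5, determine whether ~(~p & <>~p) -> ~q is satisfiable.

Satisfiable (open branch found)

1. ~(~p & <>~p) -> ~q, w0
2. ~q, w0
Accessibility: w0Rw0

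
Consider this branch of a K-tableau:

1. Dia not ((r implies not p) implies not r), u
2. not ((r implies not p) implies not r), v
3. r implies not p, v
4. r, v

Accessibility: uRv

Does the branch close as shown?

There is no literal clash: for every atom and world, at most one sign appears.

Not closed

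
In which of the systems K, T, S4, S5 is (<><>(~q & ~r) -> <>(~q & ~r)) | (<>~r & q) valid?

S4-tableau for the negation ~((<><>(~q & ~r) -> <>(~q & ~r)) | (<>~r & q)):
1. ~((<><>(~q & ~r) -> <>(~q & ~r)) | (<>~r & q)), 0
2. ~(<><>(~q & ~r) -> <>(~q & ~r)), 0
3. ~(<>~r & q), 0
4. <><>(~q & ~r), 0
5. ~<>(~q & ~r), 0
6. ~(~q & ~r), 0
7. ~<>~r, 0
8. r, 0
9. <>(~q & ~r), 1
10. ~(~q & ~r), 1
11. r, 1
12. ~q & ~r, 2
13. ~q, 2
14. ~r, 2
15. ~(~q & ~r), 2
16. r, 2
Accessibility: 0R0, 0R1, 0R2, 1R1, 1R2, 2R2
Branch closes: r and ~r both at 2.
Every branch closes (one shown): valid in S4, hence also in S5 (every theorem of S4 is a theorem of S5).
T-tableau for the negation ~((<><>(~q & ~r) -> <>(~q & ~r)) | (<>~r & q)):
1. ~((<><>(~q & ~r) -> <>(~q & ~r)) | (<>~r & q)), 0
2. ~(<><>(~q & ~r) -> <>(~q & ~r)), 0
3. ~(<>~r & q), 0
4. <><>(~q & ~r), 0
5. ~<>(~q & ~r), 0
6. ~(~q & ~r), 0
7. ~q, 0
8. r, 0
9. <>(~q & ~r), 1
10. ~(~q & ~r), 1
11. r, 1
12. ~q & ~r, 2
13. ~q, 2
14. ~r, 2
Accessibility: 0R0, 0R1, 1R1, 1R2, 2R2
Complete open branch: countermodel on a T-frame, so not valid in T, nor in K (the same frame is also a K-frame).

S4, S5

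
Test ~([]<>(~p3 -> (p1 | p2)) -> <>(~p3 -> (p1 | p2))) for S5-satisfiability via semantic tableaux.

1. ~([]<>(~p3 -> (p1 | p2)) -> <>(~p3 -> (p1 | p2))), u
2. []<>(~p3 -> (p1 | p2)), u
3. ~<>(~p3 -> (p1 | p2)), u
4. <>(~p3 -> (p1 | p2)), u
5. ~(~p3 -> (p1 | p2)), u
6. ~p3, u
7. ~(p1 | p2), u
8. ~p1, u
9. ~p2, u
10. ~p3 -> (p1 | p2), v
11. <>(~p3 -> (p1 | p2)), v
12. ~(~p3 -> (p1 | p2)), v
13. ~p3, v
14. ~(p1 | p2), v
15. ~p1, v
16. ~p2, v
17. p1 | p2, v
18. p2, v
Accessibility: uRu, uRv, vRu, vRv
Branch closes: p2 and ~p2 both at v.
All branches of the tableau close; one closing branch shown above.

No, unsatisfiable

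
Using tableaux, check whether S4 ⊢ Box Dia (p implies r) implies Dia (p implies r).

Tableau for the negation not (Box Dia (p implies r) implies Dia (p implies r)):
1. not (Box Dia (p implies r) implies Dia (p implies r)), 0
2. Box Dia (p implies r), 0
3. not Dia (p implies r), 0
4. Dia (p implies r), 0
5. not (p implies r), 0
6. p, 0
7. not r, 0
8. p implies r, 1
9. Dia (p implies r), 1
10. not (p implies r), 1
11. p, 1
12. not r, 1
13. r, 1
Accessibility: 0R0, 0R1, 1R1
Branch closes: r and not r both at 1.
All branches of the negation close; one closing branch shown above.

Yes, valid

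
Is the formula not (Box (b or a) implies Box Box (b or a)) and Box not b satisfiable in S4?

Unsatisfiable

1. not (Box (b or a) implies Box Box (b or a)) and Box not b, w0
2. not (Box (b or a) implies Box Box (b or a)), w0
3. Box not b, w0
4. Box (b or a), w0
5. not Box Box (b or a), w0
6. not b, w0
7. b or a, w0
8. a, w0
9. not Box (b or a), w1
10. not b, w1
11. b or a, w1
12. a, w1
13. not (b or a), w2
14. not b, w2
15. not a, w2
16. b or a, w2
17. a, w2
Accessibility: w0Rw0, w0Rw1, w0Rw2, w1Rw1, w1Rw2, w2Rw2
Branch closes: a and not a both at w2.
All branches of the tableau close; one closing branch shown above.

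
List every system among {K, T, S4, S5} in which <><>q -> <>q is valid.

S4-tableau for the negation ~(<><>q -> <>q):
1. ~(<><>q -> <>q), 0
2. <><>q, 0
3. ~<>q, 0
4. ~q, 0
5. <>q, 1
6. ~q, 1
7. q, 2
8. ~q, 2
Accessibility: 0R0, 0R1, 0R2, 1R1, 1R2, 2R2
Branch closes: q and ~q both at 2.
Every branch closes (one shown): valid in S4, hence also in S5 (every theorem of S4 is a theorem of S5).
T-tableau for the negation ~(<><>q -> <>q):
1. ~(<><>q -> <>q), 0
2. <><>q, 0
3. ~<>q, 0
4. ~q, 0
5. <>q, 1
6. ~q, 1
7. q, 2
Accessibility: 0R0, 0R1, 1R1, 1R2, 2R2
Complete open branch: countermodel on a T-frame, so not valid in T, nor in K (the same frame is also a K-frame).

S4, S5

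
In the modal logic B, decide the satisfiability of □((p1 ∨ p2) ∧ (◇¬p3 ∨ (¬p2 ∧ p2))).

Satisfiable (open branch found)

1. □((p1 ∨ p2) ∧ (◇¬p3 ∨ (¬p2 ∧ p2))), 0
2. (p1 ∨ p2) ∧ (◇¬p3 ∨ (¬p2 ∧ p2)), 0   [□-rule on 1 via 0R0]
3. p1 ∨ p2, 0   [∧-rule on 2]
4. ◇¬p3 ∨ (¬p2 ∧ p2), 0   [∧-rule on 2]
5. p2, 0   [∨-rule on 3 (branches; this branch)]
6. ◇¬p3, 0   [∨-rule on 4 (branches; this branch)]
7. ¬p3, 1   [◇-rule on 6: fresh world 1, 0R1]
8. (p1 ∨ p2) ∧ (◇¬p3 ∨ (¬p2 ∧ p2)), 1   [□-rule on 1 via 0R1]
9. p1 ∨ p2, 1   [∧-rule on 8]
10. ◇¬p3 ∨ (¬p2 ∧ p2), 1   [∧-rule on 8]
11. p2, 1   [∨-rule on 9 (branches; this branch)]
12. ◇¬p3, 1   [∨-rule on 10 (branches; this branch)]
13. ¬p3, 2   [◇-rule on 12: fresh world 2, 1R2]
Accessibility: 0R0, 0R1, 1R0, 1R1, 1R2, 2R1, 2R2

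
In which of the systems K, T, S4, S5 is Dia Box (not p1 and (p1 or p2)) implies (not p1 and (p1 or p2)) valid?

S5-tableau for the negation not (Dia Box (not p1 and (p1 or p2)) implies (not p1 and (p1 or p2))):
1. not (Dia Box (not p1 and (p1 or p2)) implies (not p1 and (p1 or p2))), 0
2. Dia Box (not p1 and (p1 or p2)), 0   [neg-implies-rule on 1]
3. not (not p1 and (p1 or p2)), 0   [neg-implies-rule on 1]
4. not (p1 or p2), 0   [neg-and-rule on 3 (branches; this branch)]
5. not p1, 0   [neg-or-rule on 4]
6. not p2, 0   [neg-or-rule on 4]
7. Box (not p1 and (p1 or p2)), 1   [Dia-rule on 2: fresh world 1, 0R1]
8. not p1 and (p1 or p2), 0   [Box-rule on 7 via 1R0]
9. p1 or p2, 0   [and-rule on 8]
10. not p1 and (p1 or p2), 1   [Box-rule on 7 via 1R1]
11. not p1, 1   [and-rule on 10]
12. p1 or p2, 1   [and-rule on 10]
13. p2, 0   [or-rule on 9 (branches; this branch)]
Accessibility: 0R0, 0R1, 1R0, 1R1
Branch closes: p2 and not p2 both at 0.
Every branch closes (one shown): valid in S5.
S4-tableau for the negation not (Dia Box (not p1 and (p1 or p2)) implies (not p1 and (p1 or p2))):
1. not (Dia Box (not p1 and (p1 or p2)) implies (not p1 and (p1 or p2))), 0
2. Dia Box (not p1 and (p1 or p2)), 0   [neg-implies-rule on 1]
3. not (not p1 and (p1 or p2)), 0   [neg-implies-rule on 1]
4. not (p1 or p2), 0   [neg-and-rule on 3 (branches; this branch)]
5. not p1, 0   [neg-or-rule on 4]
6. not p2, 0   [neg-or-rule on 4]
7. Box (not p1 and (p1 or p2)), 1   [Dia-rule on 2: fresh world 1, 0R1]
8. not p1 and (p1 or p2), 1   [Box-rule on 7 via 1R1]
9. not p1, 1   [and-rule on 8]
10. p1 or p2, 1   [and-rule on 8]
11. p2, 1   [or-rule on 10 (branches; this branch)]
Accessibility: 0R0, 0R1, 1R1
Complete open branch: countermodel on an S4-frame, so not valid in S4, nor in K, T (the same frame is also a K-frame and a T-frame).

S5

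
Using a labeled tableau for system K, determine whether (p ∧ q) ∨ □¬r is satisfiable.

Yes, satisfiable

1. (p ∧ q) ∨ □¬r, u
2. □¬r, u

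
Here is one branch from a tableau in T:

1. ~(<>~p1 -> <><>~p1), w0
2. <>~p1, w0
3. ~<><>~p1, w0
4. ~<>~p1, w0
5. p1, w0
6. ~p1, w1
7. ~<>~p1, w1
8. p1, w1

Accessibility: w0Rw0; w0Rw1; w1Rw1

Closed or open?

Both p1 and ~p1 appear at w1.

Closed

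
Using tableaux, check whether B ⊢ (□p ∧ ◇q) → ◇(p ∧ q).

Yes, valid

Tableau for the negation ¬((□p ∧ ◇q) → ◇(p ∧ q)):
1. ¬((□p ∧ ◇q) → ◇(p ∧ q)), u
2. □p ∧ ◇q, u   [¬→-rule on 1]
3. ¬◇(p ∧ q), u   [¬→-rule on 1]
4. □p, u   [∧-rule on 2]
5. ◇q, u   [∧-rule on 2]
6. ¬(p ∧ q), u   [¬◇-rule on 3 via uRu]
7. p, u   [□-rule on 4 via uRu]
8. ¬q, u   [¬∧-rule on 6 (branches; this branch)]
9. q, v   [◇-rule on 5: fresh world v, uRv]
10. ¬(p ∧ q), v   [¬◇-rule on 3 via uRv]
11. p, v   [□-rule on 4 via uRv]
12. ¬q, v   [¬∧-rule on 10 (branches; this branch)]
Accessibility: uRu, uRv, vRu, vRv
Branch closes: q and ¬q both at v.
Every branch of the negation's tableau closes; the branch above is one of them.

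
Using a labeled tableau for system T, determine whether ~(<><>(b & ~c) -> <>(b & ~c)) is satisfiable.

Satisfiable (open branch found)

1. ~(<><>(b & ~c) -> <>(b & ~c)), w0
2. <><>(b & ~c), w0
3. ~<>(b & ~c), w0
4. ~(b & ~c), w0
5. c, w0
6. <>(b & ~c), w1
7. ~(b & ~c), w1
8. c, w1
9. b & ~c, w2
10. b, w2
11. ~c, w2
Accessibility: w0Rw0, w0Rw1, w1Rw1, w1Rw2, w2Rw2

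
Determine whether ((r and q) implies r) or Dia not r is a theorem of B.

Tableau for the negation not (((r and q) implies r) or Dia not r):
1. not (((r and q) implies r) or Dia not r), u
2. not ((r and q) implies r), u
3. not Dia not r, u
4. r and q, u
5. not r, u
6. r, u
7. q, u
Accessibility: uRu
Branch closes: r and not r both at u.
All branches of the negation close; one closing branch shown above.

Valid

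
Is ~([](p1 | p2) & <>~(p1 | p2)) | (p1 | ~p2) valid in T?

Valid in T

Tableau for the negation ~(~([](p1 | p2) & <>~(p1 | p2)) | (p1 | ~p2)):
1. ~(~([](p1 | p2) & <>~(p1 | p2)) | (p1 | ~p2)), u
2. [](p1 | p2) & <>~(p1 | p2), u   [~|-rule on 1]
3. ~(p1 | ~p2), u   [~|-rule on 1]
4. [](p1 | p2), u   [&-rule on 2]
5. <>~(p1 | p2), u   [&-rule on 2]
6. ~p1, u   [~|-rule on 3]
7. p2, u   [~|-rule on 3]
8. p1 | p2, u   [[]-rule on 4 via uRu]
9. ~(p1 | p2), v   [<>-rule on 5: fresh world v, uRv]
10. ~p1, v   [~|-rule on 9]
11. ~p2, v   [~|-rule on 9]
12. p1 | p2, v   [[]-rule on 4 via uRv]
13. p2, v   [|-rule on 12 (branches; this branch)]
Accessibility: uRu, uRv, vRv
Branch closes: p2 and ~p2 both at v.
Every branch of the negation's tableau closes; the branch above is one of them.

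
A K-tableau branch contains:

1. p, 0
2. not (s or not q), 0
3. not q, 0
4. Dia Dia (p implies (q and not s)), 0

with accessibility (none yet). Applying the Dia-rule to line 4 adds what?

a fresh world 1 with 0R1, and Dia (p implies (q and not s)) at 1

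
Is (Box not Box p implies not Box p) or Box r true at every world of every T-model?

Tableau for the negation not ((Box not Box p implies not Box p) or Box r):
1. not ((Box not Box p implies not Box p) or Box r), u
2. not (Box not Box p implies not Box p), u   [neg-or-rule on 1]
3. not Box r, u   [neg-or-rule on 1]
4. Box not Box p, u   [neg-implies-rule on 2]
5. Box p, u   [neg-implies-rule on 2]
6. not Box p, u   [Box-rule on 4 via uRu]
7. p, u   [Box-rule on 5 via uRu]
8. not r, v   [neg-Box-rule on 3: fresh world v, uRv]
9. not Box p, v   [Box-rule on 4 via uRv]
10. p, v   [Box-rule on 5 via uRv]
11. not p, w   [neg-Box-rule on 6: fresh world w, uRw]
12. not Box p, w   [Box-rule on 4 via uRw]
13. p, w   [Box-rule on 5 via uRw]
Accessibility: uRu, uRv, uRw, vRv, wRw
Branch closes: p and not p both at w.
All branches of the negation close; one closing branch shown above.

Valid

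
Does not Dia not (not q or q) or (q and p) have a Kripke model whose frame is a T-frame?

1. not Dia not (not q or q) or (q and p), u
2. q and p, u
3. q, u
4. p, u
Accessibility: uRu

Satisfiable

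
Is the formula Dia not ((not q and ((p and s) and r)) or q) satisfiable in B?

1. Dia not ((not q and ((p and s) and r)) or q), 0
2. not ((not q and ((p and s) and r)) or q), 1
3. not (not q and ((p and s) and r)), 1
4. not q, 1
5. not ((p and s) and r), 1
6. not r, 1
Accessibility: 0R0, 0R1, 1R0, 1R1

Satisfiable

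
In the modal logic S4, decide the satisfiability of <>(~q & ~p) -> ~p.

1. <>(~q & ~p) -> ~p, w0
2. ~p, w0
Accessibility: w0Rw0

Yes, satisfiable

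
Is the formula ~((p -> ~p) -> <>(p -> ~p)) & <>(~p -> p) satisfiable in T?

Unsatisfiable

1. ~((p -> ~p) -> <>(p -> ~p)) & <>(~p -> p), w0
2. ~((p -> ~p) -> <>(p -> ~p)), w0   [&-rule on 1]
3. <>(~p -> p), w0   [&-rule on 1]
4. p -> ~p, w0   [~->-rule on 2]
5. ~<>(p -> ~p), w0   [~->-rule on 2]
6. ~(p -> ~p), w0   [~<>-rule on 5 via w0Rw0]
7. p, w0   [~->-rule on 6]
8. ~p, w0   [->-rule on 4 (branches; this branch)]
Accessibility: w0Rw0
Branch closes: p and ~p both at w0.
(One branch shown.) All branches close.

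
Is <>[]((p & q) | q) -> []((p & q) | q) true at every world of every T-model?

Invalid (countermodel exists)

Tableau for the negation ~(<>[]((p & q) | q) -> []((p & q) | q)):
1. ~(<>[]((p & q) | q) -> []((p & q) | q)), 0
2. <>[]((p & q) | q), 0
3. ~[]((p & q) | q), 0
4. []((p & q) | q), 1
5. (p & q) | q, 1
6. q, 1
7. ~((p & q) | q), 2
8. ~(p & q), 2
9. ~q, 2
Accessibility: 0R0, 0R1, 0R2, 1R1, 2R2
The negation has an open branch (countermodel exists).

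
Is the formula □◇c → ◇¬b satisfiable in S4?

1. □◇c → ◇¬b, 0
2. ◇¬b, 0
3. ¬b, 1
Accessibility: 0R0, 0R1, 1R1

Satisfiable (open branch found)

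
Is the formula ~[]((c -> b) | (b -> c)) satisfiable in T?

1. ~[]((c -> b) | (b -> c)), 0
2. ~((c -> b) | (b -> c)), 1
3. ~(c -> b), 1
4. ~(b -> c), 1
5. c, 1
6. ~b, 1
7. b, 1
8. ~c, 1
Accessibility: 0R0, 0R1, 1R1
Branch closes: b and ~b both at 1.
All branches of the tableau close; one closing branch shown above.

Unsatisfiable (every branch closes)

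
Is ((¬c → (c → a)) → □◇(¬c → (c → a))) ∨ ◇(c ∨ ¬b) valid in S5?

Tableau for the negation ¬(((¬c → (c → a)) → □◇(¬c → (c → a))) ∨ ◇(c ∨ ¬b)):
1. ¬(((¬c → (c → a)) → □◇(¬c → (c → a))) ∨ ◇(c ∨ ¬b)), u
2. ¬((¬c → (c → a)) → □◇(¬c → (c → a))), u   [¬∨-rule on 1]
3. ¬◇(c ∨ ¬b), u   [¬∨-rule on 1]
4. ¬c → (c → a), u   [¬→-rule on 2]
5. ¬□◇(¬c → (c → a)), u   [¬→-rule on 2]
6. ¬(c ∨ ¬b), u   [¬◇-rule on 3 via uRu]
7. ¬c, u   [¬∨-rule on 6]
8. b, u   [¬∨-rule on 6]
9. c → a, u   [→-rule on 4 (branches; this branch)]
10. a, u   [→-rule on 9 (branches; this branch)]
11. ¬◇(¬c → (c → a)), v   [¬□-rule on 5: fresh world v, uRv]
12. ¬(c ∨ ¬b), v   [¬◇-rule on 3 via uRv]
13. ¬c, v   [¬∨-rule on 12]
14. b, v   [¬∨-rule on 12]
15. ¬(¬c → (c → a)), u   [¬◇-rule on 11 via vRu]
16. ¬(c → a), u   [¬→-rule on 15]
17. c, u   [¬→-rule on 16]
18. ¬a, u   [¬→-rule on 16]
Accessibility: uRu, uRv, vRu, vRv
Branch closes: c and ¬c both at u.
Every branch of the negation's tableau closes; the branch above is one of them.

Valid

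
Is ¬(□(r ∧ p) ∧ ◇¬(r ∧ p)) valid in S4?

Valid

Tableau for the negation □(r ∧ p) ∧ ◇¬(r ∧ p):
1. □(r ∧ p) ∧ ◇¬(r ∧ p), 0
2. □(r ∧ p), 0
3. ◇¬(r ∧ p), 0
4. r ∧ p, 0
5. r, 0
6. p, 0
7. ¬(r ∧ p), 1
8. r ∧ p, 1
9. r, 1
10. p, 1
11. ¬p, 1
Accessibility: 0R0, 0R1, 1R1
Branch closes: p and ¬p both at 1.
Every branch of the negation's tableau closes; the branch above is one of them.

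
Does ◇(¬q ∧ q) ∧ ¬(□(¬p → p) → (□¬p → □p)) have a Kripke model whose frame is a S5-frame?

Unsatisfiable (every branch closes)

1. ◇(¬q ∧ q) ∧ ¬(□(¬p → p) → (□¬p → □p)), 0
2. ◇(¬q ∧ q), 0   [∧-rule on 1]
3. ¬(□(¬p → p) → (□¬p → □p)), 0   [∧-rule on 1]
4. □(¬p → p), 0   [¬→-rule on 3]
5. ¬(□¬p → □p), 0   [¬→-rule on 3]
6. □¬p, 0   [¬→-rule on 5]
7. ¬□p, 0   [¬→-rule on 5]
8. ¬p → p, 0   [□-rule on 4 via 0R0]
9. ¬p, 0   [□-rule on 6 via 0R0]
10. p, 0   [→-rule on 8 (branches; this branch)]
Accessibility: 0R0
Branch closes: p and ¬p both at 0.
All branches of the tableau close; one closing branch shown above.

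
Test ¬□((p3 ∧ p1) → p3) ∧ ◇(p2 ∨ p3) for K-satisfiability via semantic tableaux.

1. ¬□((p3 ∧ p1) → p3) ∧ ◇(p2 ∨ p3), u
2. ¬□((p3 ∧ p1) → p3), u
3. ◇(p2 ∨ p3), u
4. ¬((p3 ∧ p1) → p3), v
5. p3 ∧ p1, v
6. ¬p3, v
7. p3, v
8. p1, v
Accessibility: uRv
Branch closes: p3 and ¬p3 both at v.
All branches of the tableau close; one closing branch shown above.

No, unsatisfiable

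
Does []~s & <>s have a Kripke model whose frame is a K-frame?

1. []~s & <>s, 0
2. []~s, 0
3. <>s, 0
4. s, 1
5. ~s, 1
Accessibility: 0R1
Branch closes: s and ~s both at 1.
All branches of the tableau close; one closing branch shown above.

Unsatisfiable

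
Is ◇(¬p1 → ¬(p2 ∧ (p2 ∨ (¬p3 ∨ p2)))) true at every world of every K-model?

Tableau for the negation ¬◇(¬p1 → ¬(p2 ∧ (p2 ∨ (¬p3 ∨ p2)))):
1. ¬◇(¬p1 → ¬(p2 ∧ (p2 ∨ (¬p3 ∨ p2)))), u
The negation has an open branch (countermodel exists).

No, not valid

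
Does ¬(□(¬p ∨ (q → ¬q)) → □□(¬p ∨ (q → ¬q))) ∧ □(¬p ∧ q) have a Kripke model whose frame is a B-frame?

Yes, satisfiable

1. ¬(□(¬p ∨ (q → ¬q)) → □□(¬p ∨ (q → ¬q))) ∧ □(¬p ∧ q), 0
2. ¬(□(¬p ∨ (q → ¬q)) → □□(¬p ∨ (q → ¬q))), 0   [∧-rule on 1]
3. □(¬p ∧ q), 0   [∧-rule on 1]
4. □(¬p ∨ (q → ¬q)), 0   [¬→-rule on 2]
5. ¬□□(¬p ∨ (q → ¬q)), 0   [¬→-rule on 2]
6. ¬p ∧ q, 0   [□-rule on 3 via 0R0]
7. ¬p, 0   [∧-rule on 6]
8. q, 0   [∧-rule on 6]
9. ¬p ∨ (q → ¬q), 0   [□-rule on 4 via 0R0]
10. ¬□(¬p ∨ (q → ¬q)), 1   [¬□-rule on 5: fresh world 1, 0R1]
11. ¬p ∧ q, 1   [□-rule on 3 via 0R1]
12. ¬p, 1   [∧-rule on 11]
13. q, 1   [∧-rule on 11]
14. ¬p ∨ (q → ¬q), 1   [□-rule on 4 via 0R1]
15. ¬(¬p ∨ (q → ¬q)), 2   [¬□-rule on 10: fresh world 2, 1R2]
16. p, 2   [¬∨-rule on 15]
17. ¬(q → ¬q), 2   [¬∨-rule on 15]
18. q, 2   [¬→-rule on 17]
Accessibility: 0R0, 0R1, 1R0, 1R1, 1R2, 2R1, 2R2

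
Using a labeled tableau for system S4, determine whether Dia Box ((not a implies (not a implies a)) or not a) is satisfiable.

Yes, satisfiable

1. Dia Box ((not a implies (not a implies a)) or not a), 0
2. Box ((not a implies (not a implies a)) or not a), 1
3. (not a implies (not a implies a)) or not a, 1
4. not a, 1
Accessibility: 0R0, 0R1, 1R1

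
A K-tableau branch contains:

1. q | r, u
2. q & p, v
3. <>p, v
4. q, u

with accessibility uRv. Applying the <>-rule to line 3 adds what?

a fresh world w with vRw, and p at w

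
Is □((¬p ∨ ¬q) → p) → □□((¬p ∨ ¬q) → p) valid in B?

No, not valid

Tableau for the negation ¬(□((¬p ∨ ¬q) → p) → □□((¬p ∨ ¬q) → p)):
1. ¬(□((¬p ∨ ¬q) → p) → □□((¬p ∨ ¬q) → p)), u
2. □((¬p ∨ ¬q) → p), u
3. ¬□□((¬p ∨ ¬q) → p), u
4. (¬p ∨ ¬q) → p, u
5. p, u
6. ¬□((¬p ∨ ¬q) → p), v
7. (¬p ∨ ¬q) → p, v
8. p, v
9. ¬((¬p ∨ ¬q) → p), w
10. ¬p ∨ ¬q, w
11. ¬p, w
12. ¬q, w
Accessibility: uRu, uRv, vRu, vRv, vRw, wRv, wRw
The negation has an open branch (countermodel exists).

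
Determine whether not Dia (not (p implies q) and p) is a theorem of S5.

Invalid (countermodel exists)

Tableau for the negation Dia (not (p implies q) and p):
1. Dia (not (p implies q) and p), 0
2. not (p implies q) and p, 1
3. not (p implies q), 1
4. p, 1
5. not q, 1
Accessibility: 0R0, 0R1, 1R0, 1R1
The negation has an open branch (countermodel exists).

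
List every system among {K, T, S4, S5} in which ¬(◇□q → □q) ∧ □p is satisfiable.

S4-tableau for the formula:
1. ¬(◇□q → □q) ∧ □p, u
2. ¬(◇□q → □q), u
3. □p, u
4. ◇□q, u
5. ¬□q, u
6. p, u
7. □q, v
8. p, v
9. q, v
10. ¬q, w
11. p, w
Accessibility: uRu, uRv, uRw, vRv, wRw
Complete open branch: satisfiable in S4, hence also in K, T (this S4-model is also a K-model and a T-model).
S5-tableau for the formula:
1. ¬(◇□q → □q) ∧ □p, u
2. ¬(◇□q → □q), u
3. □p, u
4. ◇□q, u
5. ¬□q, u
6. p, u
7. □q, v
8. p, v
9. q, u
10. q, v
11. ¬q, w
12. p, w
13. q, w
Accessibility: uRu, uRv, uRw, vRu, vRv, vRw, wRu, wRv, wRw
Branch closes: q and ¬q both at w.
Every branch closes (one shown): unsatisfiable in S5.

K, T, S4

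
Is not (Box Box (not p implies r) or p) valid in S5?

Not valid

Tableau for the negation Box Box (not p implies r) or p:
1. Box Box (not p implies r) or p, w0
2. p, w0
Accessibility: w0Rw0
The negation has an open branch (countermodel exists).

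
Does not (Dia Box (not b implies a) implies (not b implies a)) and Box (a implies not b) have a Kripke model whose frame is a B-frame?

No, unsatisfiable

1. not (Dia Box (not b implies a) implies (not b implies a)) and Box (a implies not b), w0
2. not (Dia Box (not b implies a) implies (not b implies a)), w0
3. Box (a implies not b), w0
4. Dia Box (not b implies a), w0
5. not (not b implies a), w0
6. not b, w0
7. not a, w0
8. a implies not b, w0
9. Box (not b implies a), w1
10. a implies not b, w1
11. not b implies a, w0
12. not b implies a, w1
13. not b, w1
14. a, w0
Accessibility: w0Rw0, w0Rw1, w1Rw0, w1Rw1
Branch closes: a and not a both at w0.
All branches of the tableau close; one closing branch shown above.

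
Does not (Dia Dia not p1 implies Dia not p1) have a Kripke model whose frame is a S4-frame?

1. not (Dia Dia not p1 implies Dia not p1), u
2. Dia Dia not p1, u
3. not Dia not p1, u
4. p1, u
5. Dia not p1, v
6. p1, v
7. not p1, w
8. p1, w
Accessibility: uRu, uRv, uRw, vRv, vRw, wRw
Branch closes: p1 and not p1 both at w.
(One branch shown.) All branches close.

Unsatisfiable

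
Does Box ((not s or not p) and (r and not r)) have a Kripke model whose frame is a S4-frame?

Unsatisfiable

1. Box ((not s or not p) and (r and not r)), w0
2. (not s or not p) and (r and not r), w0
3. not s or not p, w0
4. r and not r, w0
5. r, w0
6. not r, w0
Accessibility: w0Rw0
Branch closes: r and not r both at w0.
Every branch closes; the branch above is one of them.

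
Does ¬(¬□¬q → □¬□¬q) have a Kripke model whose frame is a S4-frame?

Yes, satisfiable

1. ¬(¬□¬q → □¬□¬q), 0
2. ¬□¬q, 0
3. ¬□¬□¬q, 0
4. q, 1
5. □¬q, 2
6. ¬q, 2
Accessibility: 0R0, 0R1, 0R2, 1R1, 2R2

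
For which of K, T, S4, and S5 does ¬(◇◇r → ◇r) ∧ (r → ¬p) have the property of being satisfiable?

K, T

S4-tableau for the formula:
1. ¬(◇◇r → ◇r) ∧ (r → ¬p), 0
2. ¬(◇◇r → ◇r), 0   [∧-rule on 1]
3. r → ¬p, 0   [∧-rule on 1]
4. ◇◇r, 0   [¬→-rule on 2]
5. ¬◇r, 0   [¬→-rule on 2]
6. ¬r, 0   [¬◇-rule on 5 via 0R0]
7. ¬p, 0   [→-rule on 3 (branches; this branch)]
8. ◇r, 1   [◇-rule on 4: fresh world 1, 0R1]
9. ¬r, 1   [¬◇-rule on 5 via 0R1]
10. r, 2   [◇-rule on 8: fresh world 2, 1R2]
11. ¬r, 2   [¬◇-rule on 5 via 0R2]
Accessibility: 0R0, 0R1, 0R2, 1R1, 1R2, 2R2
Branch closes: r and ¬r both at 2.
Every branch closes (one shown): unsatisfiable in S4, hence also in S5 (every S5-frame is an S4-frame).
T-tableau for the formula:
1. ¬(◇◇r → ◇r) ∧ (r → ¬p), 0
2. ¬(◇◇r → ◇r), 0   [∧-rule on 1]
3. r → ¬p, 0   [∧-rule on 1]
4. ◇◇r, 0   [¬→-rule on 2]
5. ¬◇r, 0   [¬→-rule on 2]
6. ¬r, 0   [¬◇-rule on 5 via 0R0]
7. ¬p, 0   [→-rule on 3 (branches; this branch)]
8. ◇r, 1   [◇-rule on 4: fresh world 1, 0R1]
9. ¬r, 1   [¬◇-rule on 5 via 0R1]
10. r, 2   [◇-rule on 8: fresh world 2, 1R2]
Accessibility: 0R0, 0R1, 1R1, 1R2, 2R2
Complete open branch: satisfiable in T, hence also in K (this T-model is also a K-model).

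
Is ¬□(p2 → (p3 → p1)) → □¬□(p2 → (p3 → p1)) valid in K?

Tableau for the negation ¬(¬□(p2 → (p3 → p1)) → □¬□(p2 → (p3 → p1))):
1. ¬(¬□(p2 → (p3 → p1)) → □¬□(p2 → (p3 → p1))), w0
2. ¬□(p2 → (p3 → p1)), w0   [¬→-rule on 1]
3. ¬□¬□(p2 → (p3 → p1)), w0   [¬→-rule on 1]
4. ¬(p2 → (p3 → p1)), w1   [¬□-rule on 2: fresh world w1, w0Rw1]
5. p2, w1   [¬→-rule on 4]
6. ¬(p3 → p1), w1   [¬→-rule on 4]
7. p3, w1   [¬→-rule on 6]
8. ¬p1, w1   [¬→-rule on 6]
9. □(p2 → (p3 → p1)), w2   [¬□-rule on 3: fresh world w2, w0Rw2]
Accessibility: w0Rw1, w0Rw2
The negation has an open branch (countermodel exists).

Not valid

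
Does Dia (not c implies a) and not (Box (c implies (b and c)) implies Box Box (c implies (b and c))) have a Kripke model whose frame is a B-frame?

Satisfiable (open branch found)

1. Dia (not c implies a) and not (Box (c implies (b and c)) implies Box Box (c implies (b and c))), u
2. Dia (not c implies a), u
3. not (Box (c implies (b and c)) implies Box Box (c implies (b and c))), u
4. Box (c implies (b and c)), u
5. not Box Box (c implies (b and c)), u
6. c implies (b and c), u
7. b and c, u
8. b, u
9. c, u
10. not c implies a, v
11. c implies (b and c), v
12. a, v
13. b and c, v
14. b, v
15. c, v
16. not Box (c implies (b and c)), w
17. c implies (b and c), w
18. b and c, w
19. b, w
20. c, w
21. not (c implies (b and c)), x
22. c, x
23. not (b and c), x
24. not b, x
Accessibility: uRu, uRv, uRw, vRu, vRv, wRu, wRw, wRx, xRw, xRx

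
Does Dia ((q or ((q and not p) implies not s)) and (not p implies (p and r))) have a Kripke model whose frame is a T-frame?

1. Dia ((q or ((q and not p) implies not s)) and (not p implies (p and r))), w0
2. (q or ((q and not p) implies not s)) and (not p implies (p and r)), w1   [Dia-rule on 1: fresh world w1, w0Rw1]
3. q or ((q and not p) implies not s), w1   [and-rule on 2]
4. not p implies (p and r), w1   [and-rule on 2]
5. (q and not p) implies not s, w1   [or-rule on 3 (branches; this branch)]
6. p and r, w1   [implies-rule on 4 (branches; this branch)]
7. p, w1   [and-rule on 6]
8. r, w1   [and-rule on 6]
9. not s, w1   [implies-rule on 5 (branches; this branch)]
Accessibility: w0Rw0, w0Rw1, w1Rw1

Yes, satisfiable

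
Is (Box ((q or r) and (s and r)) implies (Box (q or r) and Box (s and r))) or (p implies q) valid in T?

Tableau for the negation not ((Box ((q or r) and (s and r)) implies (Box (q or r) and Box (s and r))) or (p implies q)):
1. not ((Box ((q or r) and (s and r)) implies (Box (q or r) and Box (s and r))) or (p implies q)), w0
2. not (Box ((q or r) and (s and r)) implies (Box (q or r) and Box (s and r))), w0   [neg-or-rule on 1]
3. not (p implies q), w0   [neg-or-rule on 1]
4. Box ((q or r) and (s and r)), w0   [neg-implies-rule on 2]
5. not (Box (q or r) and Box (s and r)), w0   [neg-implies-rule on 2]
6. p, w0   [neg-implies-rule on 3]
7. not q, w0   [neg-implies-rule on 3]
8. (q or r) and (s and r), w0   [Box-rule on 4 via w0Rw0]
9. q or r, w0   [and-rule on 8]
10. s and r, w0   [and-rule on 8]
11. s, w0   [and-rule on 10]
12. r, w0   [and-rule on 10]
13. not Box (s and r), w0   [neg-and-rule on 5 (branches; this branch)]
14. not (s and r), w1   [neg-Box-rule on 13: fresh world w1, w0Rw1]
15. (q or r) and (s and r), w1   [Box-rule on 4 via w0Rw1]
16. q or r, w1   [and-rule on 15]
17. s and r, w1   [and-rule on 15]
18. s, w1   [and-rule on 17]
19. r, w1   [and-rule on 17]
20. not r, w1   [neg-and-rule on 14 (branches; this branch)]
Accessibility: w0Rw0, w0Rw1, w1Rw1
Branch closes: r and not r both at w1.
Every branch of the negation's tableau closes; the branch above is one of them.

Valid in T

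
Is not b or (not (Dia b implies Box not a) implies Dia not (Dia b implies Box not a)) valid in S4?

Valid in S4

Tableau for the negation not (not b or (not (Dia b implies Box not a) implies Dia not (Dia b implies Box not a))):
1. not (not b or (not (Dia b implies Box not a) implies Dia not (Dia b implies Box not a))), w0
2. b, w0
3. not (not (Dia b implies Box not a) implies Dia not (Dia b implies Box not a)), w0
4. not (Dia b implies Box not a), w0
5. not Dia not (Dia b implies Box not a), w0
6. Dia b, w0
7. not Box not a, w0
8. Dia b implies Box not a, w0
9. Box not a, w0
10. not a, w0
11. b, w1
12. Dia b implies Box not a, w1
13. not a, w1
14. Box not a, w1
15. a, w2
16. Dia b implies Box not a, w2
17. not a, w2
Accessibility: w0Rw0, w0Rw1, w0Rw2, w1Rw1, w2Rw2
Branch closes: a and not a both at w2.
Every branch of the negation's tableau closes; the branch above is one of them.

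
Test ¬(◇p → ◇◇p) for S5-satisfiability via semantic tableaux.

Unsatisfiable (every branch closes)

1. ¬(◇p → ◇◇p), u
2. ◇p, u   [¬→-rule on 1]
3. ¬◇◇p, u   [¬→-rule on 1]
4. ¬◇p, u   [¬◇-rule on 3 via uRu]
5. ¬p, u   [¬◇-rule on 4 via uRu]
6. p, v   [◇-rule on 2: fresh world v, uRv]
7. ¬◇p, v   [¬◇-rule on 3 via uRv]
8. ¬p, v   [¬◇-rule on 4 via uRv]
Accessibility: uRu, uRv, vRu, vRv
Branch closes: p and ¬p both at v.
All branches of the tableau close; one closing branch shown above.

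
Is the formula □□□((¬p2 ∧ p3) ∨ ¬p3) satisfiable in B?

Yes, satisfiable

1. □□□((¬p2 ∧ p3) ∨ ¬p3), 0
2. □□((¬p2 ∧ p3) ∨ ¬p3), 0
3. □((¬p2 ∧ p3) ∨ ¬p3), 0
4. (¬p2 ∧ p3) ∨ ¬p3, 0
5. ¬p3, 0
Accessibility: 0R0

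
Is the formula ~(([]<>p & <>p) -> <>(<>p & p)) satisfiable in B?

1. ~(([]<>p & <>p) -> <>(<>p & p)), w0
2. []<>p & <>p, w0
3. ~<>(<>p & p), w0
4. []<>p, w0
5. <>p, w0
6. ~(<>p & p), w0
7. ~p, w0
8. p, w1
9. ~(<>p & p), w1
10. <>p, w1
11. ~<>p, w1
12. ~p, w1
Accessibility: w0Rw0, w0Rw1, w1Rw0, w1Rw1
Branch closes: p and ~p both at w1.
All branches of the tableau close; one closing branch shown above.

Unsatisfiable (every branch closes)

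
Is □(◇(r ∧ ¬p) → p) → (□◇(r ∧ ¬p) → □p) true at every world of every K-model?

Tableau for the negation ¬(□(◇(r ∧ ¬p) → p) → (□◇(r ∧ ¬p) → □p)):
1. ¬(□(◇(r ∧ ¬p) → p) → (□◇(r ∧ ¬p) → □p)), u
2. □(◇(r ∧ ¬p) → p), u
3. ¬(□◇(r ∧ ¬p) → □p), u
4. □◇(r ∧ ¬p), u
5. ¬□p, u
6. ¬p, v
7. ◇(r ∧ ¬p) → p, v
8. ◇(r ∧ ¬p), v
9. ¬◇(r ∧ ¬p), v
10. r ∧ ¬p, w
11. r, w
12. ¬p, w
13. ¬(r ∧ ¬p), w
14. p, w
Accessibility: uRv, vRw
Branch closes: p and ¬p both at w.
Every branch of the negation's tableau closes; the branch above is one of them.

Valid in K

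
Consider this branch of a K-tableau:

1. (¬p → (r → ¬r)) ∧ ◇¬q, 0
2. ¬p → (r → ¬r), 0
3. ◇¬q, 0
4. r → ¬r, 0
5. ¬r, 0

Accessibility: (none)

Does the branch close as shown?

There is no literal clash: for every atom and world, at most one sign appears.

No, open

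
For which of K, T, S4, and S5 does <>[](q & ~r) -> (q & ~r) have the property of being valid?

S5-tableau for the negation ~(<>[](q & ~r) -> (q & ~r)):
1. ~(<>[](q & ~r) -> (q & ~r)), u
2. <>[](q & ~r), u
3. ~(q & ~r), u
4. r, u
5. [](q & ~r), v
6. q & ~r, u
7. q, u
8. ~r, u
Accessibility: uRu, uRv, vRu, vRv
Branch closes: r and ~r both at u.
Every branch closes (one shown): valid in S5.
S4-tableau for the negation ~(<>[](q & ~r) -> (q & ~r)):
1. ~(<>[](q & ~r) -> (q & ~r)), u
2. <>[](q & ~r), u
3. ~(q & ~r), u
4. r, u
5. [](q & ~r), v
6. q & ~r, v
7. q, v
8. ~r, v
Accessibility: uRu, uRv, vRv
Complete open branch: countermodel on an S4-frame, so not valid in S4, nor in K, T (the same frame is also a K-frame and a T-frame).

S5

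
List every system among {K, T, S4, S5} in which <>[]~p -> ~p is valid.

S5

S4-tableau for the negation ~(<>[]~p -> ~p):
1. ~(<>[]~p -> ~p), w0
2. <>[]~p, w0
3. p, w0
4. []~p, w1
5. ~p, w1
Accessibility: w0Rw0, w0Rw1, w1Rw1
Complete open branch: countermodel on an S4-frame, so not valid in S4, nor in K, T (the same frame is also a K-frame and a T-frame).
S5-tableau for the negation ~(<>[]~p -> ~p):
1. ~(<>[]~p -> ~p), w0
2. <>[]~p, w0
3. p, w0
4. []~p, w1
5. ~p, w0
Accessibility: w0Rw0, w0Rw1, w1Rw0, w1Rw1
Branch closes: p and ~p both at w0.
Every branch closes (one shown): valid in S5.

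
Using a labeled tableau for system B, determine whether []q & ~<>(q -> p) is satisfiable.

1. []q & ~<>(q -> p), 0
2. []q, 0   [&-rule on 1]
3. ~<>(q -> p), 0   [&-rule on 1]
4. q, 0   [[]-rule on 2 via 0R0]
5. ~(q -> p), 0   [~<>-rule on 3 via 0R0]
6. ~p, 0   [~->-rule on 5]
Accessibility: 0R0

Satisfiable (open branch found)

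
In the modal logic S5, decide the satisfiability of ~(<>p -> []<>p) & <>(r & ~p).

Unsatisfiable (every branch closes)

1. ~(<>p -> []<>p) & <>(r & ~p), u
2. ~(<>p -> []<>p), u
3. <>(r & ~p), u
4. <>p, u
5. ~[]<>p, u
6. r & ~p, v
7. r, v
8. ~p, v
9. p, w
10. ~<>p, x
11. ~p, u
12. ~p, w
Accessibility: uRu, uRv, uRw, uRx, vRu, vRv, vRw, vRx, wRu, wRv, wRw, wRx, xRu, xRv, xRw, xRx
Branch closes: p and ~p both at w.
All branches of the tableau close; one closing branch shown above.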